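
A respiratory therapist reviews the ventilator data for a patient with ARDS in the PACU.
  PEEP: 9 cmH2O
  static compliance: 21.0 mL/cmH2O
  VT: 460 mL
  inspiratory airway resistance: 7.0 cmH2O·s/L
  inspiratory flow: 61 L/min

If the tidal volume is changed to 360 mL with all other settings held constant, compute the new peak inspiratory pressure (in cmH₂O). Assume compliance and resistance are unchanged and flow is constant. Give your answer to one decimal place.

33.3

Flow: 61 L/min ÷ 60 = 1.0167 L/s.
PIP = Vt/C + R·V̇ + PEEP (constant-flow equation of motion).
Only the elastic term changes: ΔPIP = ΔVt / C = (360 − 460) / 21.0 = -4.762 cmH2O.
Original PIP = 460/21.0 + 7.0×1.0167 + 9 = 38.022 cmH2O; new PIP = 38.022 + (-4.762) = 33.26 cmH2O.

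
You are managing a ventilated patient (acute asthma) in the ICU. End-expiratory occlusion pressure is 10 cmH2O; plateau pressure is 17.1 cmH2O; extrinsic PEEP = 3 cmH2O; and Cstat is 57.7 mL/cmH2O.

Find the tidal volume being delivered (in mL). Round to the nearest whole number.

410

End-expiratory occlusion gives total PEEP = 10 cmH2O (intrinsic PEEP = 10 − 3 = 7). Use total PEEP for the elastic gradient.
Vt = Cstat × (Pplat − PEEPtotal) = 57.7 × (17.1 − 10) = 57.7 × 7.1 = 409.67 mL.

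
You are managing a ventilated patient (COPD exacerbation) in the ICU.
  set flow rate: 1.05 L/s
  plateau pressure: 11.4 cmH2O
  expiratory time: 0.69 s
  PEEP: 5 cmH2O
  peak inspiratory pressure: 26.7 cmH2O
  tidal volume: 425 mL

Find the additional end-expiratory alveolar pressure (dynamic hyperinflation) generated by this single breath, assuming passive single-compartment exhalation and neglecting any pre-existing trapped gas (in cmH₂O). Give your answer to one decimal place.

3.1

R = (PIP − Pplat)/V̇ = (26.7 − 11.4) / 1.05 = 15.3/1.05 = 14.571 cmH2O·s/L.
C = Vt/(Pplat − PEEP) = 425.0 / (11.4 − 5) = 425.0/6.4 = 66.406 mL/cmH2O.
τ = R × C = 14.571 × 0.06641 L/cmH2O = 0.9677 s.
Fraction remaining = e^(−Te/τ) = e^(−0.69/0.9677) = 0.4902; trapped volume = 425.0 × 0.4902 = 208.34 mL.
Additional alveolar pressure from trapping ≈ V_trapped / C = 208.34 / 66.406 = 3.137 cmH2O.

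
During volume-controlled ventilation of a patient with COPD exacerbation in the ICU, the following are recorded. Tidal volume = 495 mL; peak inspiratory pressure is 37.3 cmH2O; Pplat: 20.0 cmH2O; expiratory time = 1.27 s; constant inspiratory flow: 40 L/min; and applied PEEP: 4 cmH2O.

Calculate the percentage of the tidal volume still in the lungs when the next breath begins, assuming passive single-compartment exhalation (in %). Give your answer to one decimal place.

20.6

Flow: 40 L/min ÷ 60 = 0.6667 L/s.
R = (PIP − Pplat)/V̇ = (37.3 − 20.0) / 0.6667 = 17.3/0.6667 = 25.949 cmH2O·s/L.
C = Vt/(Pplat − PEEP) = 495.0 / (20.0 − 4) = 495.0/16.0 = 30.938 mL/cmH2O.
τ = R × C = 25.949 × 0.03094 L/cmH2O = 0.8029 s.
Fraction remaining at end-expiration = e^(−Te/τ) = e^(−1.27/0.8029) = 0.2056 → 20.56%.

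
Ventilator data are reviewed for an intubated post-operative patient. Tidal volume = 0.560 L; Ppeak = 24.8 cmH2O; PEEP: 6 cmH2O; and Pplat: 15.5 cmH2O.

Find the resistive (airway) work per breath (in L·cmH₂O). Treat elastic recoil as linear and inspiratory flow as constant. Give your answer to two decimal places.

5.21

With constant inspiratory flow the resistive pressure is constant at PIP − Pplat = 24.8 − 15.5 = 9.3 cmH2O, so resistive work = 9.3 × 0.560 = 5.208 L·cmH2O.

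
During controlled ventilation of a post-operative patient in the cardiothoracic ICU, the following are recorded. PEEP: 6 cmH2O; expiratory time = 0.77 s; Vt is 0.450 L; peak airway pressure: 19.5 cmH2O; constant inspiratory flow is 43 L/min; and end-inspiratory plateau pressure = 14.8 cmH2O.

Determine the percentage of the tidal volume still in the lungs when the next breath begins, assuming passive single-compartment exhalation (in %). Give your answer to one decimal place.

10.1

Flow: 43 L/min ÷ 60 = 0.7167 L/s.
R = (PIP − Pplat)/V̇ = (19.5 − 14.8) / 0.7167 = 4.7/0.7167 = 6.558 cmH2O·s/L.
C = Vt/(Pplat − PEEP) = 450.0 / (14.8 − 6) = 450.0/8.8 = 51.136 mL/cmH2O.
τ = R × C = 6.558 × 0.05114 L/cmH2O = 0.3354 s.
Fraction remaining at end-expiration = e^(−Te/τ) = e^(−0.77/0.3354) = 0.1007 → 10.07%.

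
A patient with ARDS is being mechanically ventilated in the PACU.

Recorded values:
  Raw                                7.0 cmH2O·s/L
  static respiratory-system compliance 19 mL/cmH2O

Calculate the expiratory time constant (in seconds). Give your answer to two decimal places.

0.13

τ = R × C = 7.0 × 19 mL/cmH2O = 7.0 × 0.019 L/cmH2O = 0.133 s.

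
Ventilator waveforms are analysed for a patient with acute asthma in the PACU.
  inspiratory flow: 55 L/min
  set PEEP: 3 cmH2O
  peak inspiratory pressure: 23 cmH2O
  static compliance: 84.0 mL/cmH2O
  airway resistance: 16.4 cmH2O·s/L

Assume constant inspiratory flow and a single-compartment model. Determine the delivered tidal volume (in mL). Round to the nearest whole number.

417

Flow: 55 L/min ÷ 60 = 0.9167 L/s.
Equation of motion (constant flow): PIP = Vt/C + R·V̇ + PEEP.
Vt/C = PIP − R·V̇ − PEEP = 23 − 15.034 − 3 = 4.966 cmH2O.
Vt = C × 4.966 = 84.0 × 4.966 = 417.14 mL.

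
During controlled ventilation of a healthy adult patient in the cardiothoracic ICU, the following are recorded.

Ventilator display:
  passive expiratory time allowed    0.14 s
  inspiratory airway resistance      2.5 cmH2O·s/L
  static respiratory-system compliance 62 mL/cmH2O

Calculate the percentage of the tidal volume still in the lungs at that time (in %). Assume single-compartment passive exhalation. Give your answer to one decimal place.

τ = R × C = 2.5 × 62 mL/cmH2O = 2.5 × 0.062 L/cmH2O = 0.155 s.
Passive exhalation: V(t)/V₀ = e^(−t/τ) = e^(−0.14/0.155) = 0.4053.
Fraction remaining = 0.4053 → 40.53%.

40.5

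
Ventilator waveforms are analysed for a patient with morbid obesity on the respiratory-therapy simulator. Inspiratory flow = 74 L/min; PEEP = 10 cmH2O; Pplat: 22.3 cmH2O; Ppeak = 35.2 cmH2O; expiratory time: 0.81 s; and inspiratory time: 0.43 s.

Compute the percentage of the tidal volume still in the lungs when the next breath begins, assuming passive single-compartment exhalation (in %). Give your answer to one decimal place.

Flow: 74 L/min ÷ 60 = 1.2333 L/s.
Vt = flow × Ti = 1.2333 L/s × 0.43 s × 1000 mL/L = 530.32 mL.
R = (PIP − Pplat)/V̇ = (35.2 − 22.3) / 1.2333 = 12.9/1.2333 = 10.46 cmH2O·s/L.
C = Vt/(Pplat − PEEP) = 530.32 / (22.3 − 10) = 530.32/12.3 = 43.115 mL/cmH2O.
τ = R × C = 10.46 × 0.04312 L/cmH2O = 0.451 s.
Fraction remaining at end-expiration = e^(−Te/τ) = e^(−0.81/0.451) = 0.166 → 16.6%.

16.6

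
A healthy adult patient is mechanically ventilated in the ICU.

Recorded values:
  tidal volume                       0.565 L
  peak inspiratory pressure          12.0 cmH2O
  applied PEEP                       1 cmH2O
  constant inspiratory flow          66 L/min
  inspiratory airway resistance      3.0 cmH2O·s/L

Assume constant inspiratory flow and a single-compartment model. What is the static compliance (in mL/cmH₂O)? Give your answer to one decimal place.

73.4

Flow: 66 L/min ÷ 60 = 1.1 L/s.
Equation of motion (constant flow): PIP = Vt/C + R·V̇ + PEEP.
Vt/C = PIP − R·V̇ − PEEP = 12.0 − 3.0×1.1 − 1 = 12.0 − 3.3 − 1 = 7.7 cmH2O.
C = Vt / 7.7 = 565 / 7.7 = 73.377 mL/cmH2O.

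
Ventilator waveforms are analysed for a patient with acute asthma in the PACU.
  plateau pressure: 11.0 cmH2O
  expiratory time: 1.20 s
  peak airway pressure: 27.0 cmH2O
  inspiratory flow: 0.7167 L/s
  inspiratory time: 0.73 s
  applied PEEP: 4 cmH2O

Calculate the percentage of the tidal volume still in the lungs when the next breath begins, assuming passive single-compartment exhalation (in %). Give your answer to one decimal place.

48.7

Vt = flow × Ti = 0.7167 L/s × 0.73 s × 1000 mL/L = 523.19 mL.
R = (PIP − Pplat)/V̇ = (27.0 − 11.0) / 0.7167 = 16.0/0.7167 = 22.325 cmH2O·s/L.
C = Vt/(Pplat − PEEP) = 523.19 / (11.0 − 4) = 523.19/7.0 = 74.741 mL/cmH2O.
τ = R × C = 22.325 × 0.07474 L/cmH2O = 1.669 s.
Fraction remaining at end-expiration = e^(−Te/τ) = e^(−1.20/1.669) = 0.4872 → 48.72%.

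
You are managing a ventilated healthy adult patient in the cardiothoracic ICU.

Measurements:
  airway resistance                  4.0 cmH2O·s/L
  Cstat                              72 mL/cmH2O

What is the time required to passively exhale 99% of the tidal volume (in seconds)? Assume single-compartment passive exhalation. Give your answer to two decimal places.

1.33

τ = R × C = 4.0 × 72 mL/cmH2O = 4.0 × 0.072 L/cmH2O = 0.288 s.
Exhaled fraction f = 1 − e^(−t/τ) → t = −τ·ln(1 − f) = −0.288·ln(0.01) = 1.326 s.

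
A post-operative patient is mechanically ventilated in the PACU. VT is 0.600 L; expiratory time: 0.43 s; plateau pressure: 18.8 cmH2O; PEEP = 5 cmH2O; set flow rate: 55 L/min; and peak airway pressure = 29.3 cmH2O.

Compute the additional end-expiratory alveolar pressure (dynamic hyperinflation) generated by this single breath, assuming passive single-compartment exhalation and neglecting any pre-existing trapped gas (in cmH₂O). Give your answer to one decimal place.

5.8

Flow: 55 L/min ÷ 60 = 0.9167 L/s.
R = (PIP − Pplat)/V̇ = (29.3 − 18.8) / 0.9167 = 10.5/0.9167 = 11.454 cmH2O·s/L.
C = Vt/(Pplat − PEEP) = 600.0 / (18.8 − 5) = 600.0/13.8 = 43.478 mL/cmH2O.
τ = R × C = 11.454 × 0.04348 L/cmH2O = 0.498 s.
Fraction remaining = e^(−Te/τ) = e^(−0.43/0.498) = 0.4217; trapped volume = 600.0 × 0.4217 = 253.02 mL.
Additional alveolar pressure from trapping ≈ V_trapped / C = 253.02 / 43.478 = 5.819 cmH2O.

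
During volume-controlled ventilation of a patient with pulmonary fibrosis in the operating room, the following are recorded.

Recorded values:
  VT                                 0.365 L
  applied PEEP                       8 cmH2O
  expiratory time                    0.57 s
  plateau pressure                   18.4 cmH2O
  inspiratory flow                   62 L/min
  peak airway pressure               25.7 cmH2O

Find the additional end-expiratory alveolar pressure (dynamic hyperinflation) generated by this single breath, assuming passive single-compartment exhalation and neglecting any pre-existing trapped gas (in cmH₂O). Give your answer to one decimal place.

Flow: 62 L/min ÷ 60 = 1.0333 L/s.
R = (PIP − Pplat)/V̇ = (25.7 − 18.4) / 1.0333 = 7.3/1.0333 = 7.065 cmH2O·s/L.
C = Vt/(Pplat − PEEP) = 365.0 / (18.4 − 8) = 365.0/10.4 = 35.096 mL/cmH2O.
τ = R × C = 7.065 × 0.0351 L/cmH2O = 0.248 s.
Fraction remaining = e^(−Te/τ) = e^(−0.57/0.248) = 0.1004; trapped volume = 365.0 × 0.1004 = 36.646 mL.
Additional alveolar pressure from trapping ≈ V_trapped / C = 36.646 / 35.096 = 1.044 cmH2O.

1.0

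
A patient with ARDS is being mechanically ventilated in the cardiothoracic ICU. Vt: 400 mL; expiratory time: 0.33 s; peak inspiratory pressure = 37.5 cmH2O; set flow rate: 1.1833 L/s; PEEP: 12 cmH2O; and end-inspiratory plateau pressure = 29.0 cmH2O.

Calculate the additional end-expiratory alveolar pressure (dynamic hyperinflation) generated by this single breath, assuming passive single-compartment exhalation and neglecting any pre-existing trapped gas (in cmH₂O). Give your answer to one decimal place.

2.4

R = (PIP − Pplat)/V̇ = (37.5 − 29.0) / 1.1833 = 8.5/1.1833 = 7.183 cmH2O·s/L.
C = Vt/(Pplat − PEEP) = 400.0 / (29.0 − 12) = 400.0/17.0 = 23.529 mL/cmH2O.
τ = R × C = 7.183 × 0.02353 L/cmH2O = 0.169 s.
Fraction remaining = e^(−Te/τ) = e^(−0.33/0.169) = 0.1419; trapped volume = 400.0 × 0.1419 = 56.76 mL.
Additional alveolar pressure from trapping ≈ V_trapped / C = 56.76 / 23.529 = 2.412 cmH2O.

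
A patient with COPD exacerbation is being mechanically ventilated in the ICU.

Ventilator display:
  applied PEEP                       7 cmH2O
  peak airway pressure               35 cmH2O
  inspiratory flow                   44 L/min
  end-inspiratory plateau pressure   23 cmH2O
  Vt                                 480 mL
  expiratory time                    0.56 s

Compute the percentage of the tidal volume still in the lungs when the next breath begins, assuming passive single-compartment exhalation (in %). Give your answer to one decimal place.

32.0

Flow: 44 L/min ÷ 60 = 0.7333 L/s.
R = (PIP − Pplat)/V̇ = (35 − 23) / 0.7333 = 12.0/0.7333 = 16.364 cmH2O·s/L.
C = Vt/(Pplat − PEEP) = 480.0 / (23 − 7) = 480.0/16.0 = 30.0 mL/cmH2O.
τ = R × C = 16.364 × 0.03 L/cmH2O = 0.4909 s.
Fraction remaining at end-expiration = e^(−Te/τ) = e^(−0.56/0.4909) = 0.3196 → 31.96%.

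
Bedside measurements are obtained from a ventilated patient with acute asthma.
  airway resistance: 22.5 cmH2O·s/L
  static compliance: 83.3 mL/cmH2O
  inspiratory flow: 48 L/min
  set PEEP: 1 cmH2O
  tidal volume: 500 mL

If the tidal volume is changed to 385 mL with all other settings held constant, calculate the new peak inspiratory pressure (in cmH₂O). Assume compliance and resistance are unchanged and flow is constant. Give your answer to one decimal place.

Flow: 48 L/min ÷ 60 = 0.8 L/s.
PIP = Vt/C + R·V̇ + PEEP (constant-flow equation of motion).
Only the elastic term changes: ΔPIP = ΔVt / C = (385 − 500) / 83.3 = -1.381 cmH2O.
Original PIP = 500/83.3 + 22.5×0.8 + 1 = 25.002 cmH2O; new PIP = 25.002 + (-1.381) = 23.621 cmH2O.

23.6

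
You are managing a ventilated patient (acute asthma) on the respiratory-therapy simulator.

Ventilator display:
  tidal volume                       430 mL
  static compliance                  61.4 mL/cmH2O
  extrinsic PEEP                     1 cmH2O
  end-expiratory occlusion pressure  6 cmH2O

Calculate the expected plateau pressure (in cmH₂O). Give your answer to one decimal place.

13.0

End-expiratory occlusion gives total PEEP = 6 cmH2O (intrinsic PEEP = 6 − 1 = 5). Use total PEEP for the elastic gradient.
Pplat = PEEPtotal + Vt / Cstat = 6 + 430 / 61.4 = 6 + 7.003 = 13.003 cmH2O.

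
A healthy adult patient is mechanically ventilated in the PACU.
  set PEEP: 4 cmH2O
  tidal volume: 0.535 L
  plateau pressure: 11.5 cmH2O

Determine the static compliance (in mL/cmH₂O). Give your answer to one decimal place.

Cstat = Vt / (Pplat − PEEP) = 535 / (11.5 − 4) = 535 / 7.5 = 71.333 mL/cmH2O.

71.3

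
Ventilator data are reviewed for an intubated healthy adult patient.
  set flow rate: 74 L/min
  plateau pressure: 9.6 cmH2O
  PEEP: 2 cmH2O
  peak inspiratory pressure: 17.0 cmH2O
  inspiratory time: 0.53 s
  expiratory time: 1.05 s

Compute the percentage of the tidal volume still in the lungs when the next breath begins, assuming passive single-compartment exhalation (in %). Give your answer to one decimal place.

Flow: 74 L/min ÷ 60 = 1.2333 L/s.
Vt = flow × Ti = 1.2333 L/s × 0.53 s × 1000 mL/L = 653.65 mL.
R = (PIP − Pplat)/V̇ = (17.0 − 9.6) / 1.2333 = 7.4/1.2333 = 6.0 cmH2O·s/L.
C = Vt/(Pplat − PEEP) = 653.65 / (9.6 − 2) = 653.65/7.6 = 86.007 mL/cmH2O.
τ = R × C = 6.0 × 0.08601 L/cmH2O = 0.5161 s.
Fraction remaining at end-expiration = e^(−Te/τ) = e^(−1.05/0.5161) = 0.1307 → 13.07%.

13.1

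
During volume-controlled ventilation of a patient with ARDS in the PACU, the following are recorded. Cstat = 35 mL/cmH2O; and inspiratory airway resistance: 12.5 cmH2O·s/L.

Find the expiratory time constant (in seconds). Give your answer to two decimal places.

0.44

τ = R × C = 12.5 × 35 mL/cmH2O = 12.5 × 0.035 L/cmH2O = 0.4375 s.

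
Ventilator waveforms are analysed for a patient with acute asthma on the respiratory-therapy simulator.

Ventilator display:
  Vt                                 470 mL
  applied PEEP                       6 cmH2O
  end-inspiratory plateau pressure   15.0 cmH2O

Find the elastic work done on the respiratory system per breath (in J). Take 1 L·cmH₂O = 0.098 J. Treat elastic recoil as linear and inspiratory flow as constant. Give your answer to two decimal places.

Elastic work ≈ ½ × (Pplat − PEEP) × Vt = 0.5 × (15.0 − 6) × 0.470 L = 0.5 × 9.0 × 0.470 = 2.115 L·cmH2O.
× 0.098 J/(L·cmH2O) → 0.2073 J.

0.21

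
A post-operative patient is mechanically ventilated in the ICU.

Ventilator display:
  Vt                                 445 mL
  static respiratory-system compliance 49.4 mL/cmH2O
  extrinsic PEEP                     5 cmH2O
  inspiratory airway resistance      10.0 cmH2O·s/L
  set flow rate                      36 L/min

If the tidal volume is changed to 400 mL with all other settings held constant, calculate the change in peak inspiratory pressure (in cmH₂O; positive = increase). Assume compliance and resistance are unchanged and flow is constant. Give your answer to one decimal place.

PIP = Vt/C + R·V̇ + PEEP (constant-flow equation of motion).
Only the elastic term changes: ΔPIP = ΔVt / C = (400 − 445) / 49.4 = -0.9109 cmH2O.

-0.9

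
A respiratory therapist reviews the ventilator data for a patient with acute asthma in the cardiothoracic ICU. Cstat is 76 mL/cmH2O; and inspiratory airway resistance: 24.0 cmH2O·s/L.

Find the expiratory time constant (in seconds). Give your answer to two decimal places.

τ = R × C = 24.0 × 76 mL/cmH2O = 24.0 × 0.076 L/cmH2O = 1.824 s.

1.82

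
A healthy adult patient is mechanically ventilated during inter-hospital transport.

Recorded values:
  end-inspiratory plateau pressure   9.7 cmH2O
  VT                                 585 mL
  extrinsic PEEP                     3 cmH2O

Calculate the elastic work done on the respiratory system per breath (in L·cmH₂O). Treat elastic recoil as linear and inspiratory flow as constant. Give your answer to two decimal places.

1.96

Elastic work ≈ ½ × (Pplat − PEEP) × Vt = 0.5 × (9.7 − 3) × 0.585 L = 0.5 × 6.7 × 0.585 = 1.96 L·cmH2O.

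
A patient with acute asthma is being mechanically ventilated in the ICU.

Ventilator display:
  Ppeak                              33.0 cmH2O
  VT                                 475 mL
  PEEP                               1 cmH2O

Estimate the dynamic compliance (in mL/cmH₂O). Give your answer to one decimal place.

14.8

Dynamic compliance = Vt / (PIP − PEEP) = 475 / (33.0 − 1) = 475 / 32.0 = 14.844 mL/cmH2O.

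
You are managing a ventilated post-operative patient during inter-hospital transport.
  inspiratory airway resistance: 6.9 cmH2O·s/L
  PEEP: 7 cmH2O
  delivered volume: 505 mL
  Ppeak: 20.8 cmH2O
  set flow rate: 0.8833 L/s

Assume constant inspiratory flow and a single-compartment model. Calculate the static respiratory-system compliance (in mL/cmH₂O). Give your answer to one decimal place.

65.5

Equation of motion (constant flow): PIP = Vt/C + R·V̇ + PEEP.
Vt/C = PIP − R·V̇ − PEEP = 20.8 − 6.9×0.8833 − 7 = 20.8 − 6.095 − 7 = 7.705 cmH2O.
C = Vt / 7.705 = 505 / 7.705 = 65.542 mL/cmH2O.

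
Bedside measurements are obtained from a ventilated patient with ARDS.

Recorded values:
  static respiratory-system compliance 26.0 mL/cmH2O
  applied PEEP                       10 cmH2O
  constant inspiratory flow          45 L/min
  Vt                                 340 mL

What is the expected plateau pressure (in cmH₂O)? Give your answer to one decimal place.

Pplat = PEEP + Vt / Cstat = 10 + 340 / 26.0 = 10 + 13.077 = 23.077 cmH2O.

23.1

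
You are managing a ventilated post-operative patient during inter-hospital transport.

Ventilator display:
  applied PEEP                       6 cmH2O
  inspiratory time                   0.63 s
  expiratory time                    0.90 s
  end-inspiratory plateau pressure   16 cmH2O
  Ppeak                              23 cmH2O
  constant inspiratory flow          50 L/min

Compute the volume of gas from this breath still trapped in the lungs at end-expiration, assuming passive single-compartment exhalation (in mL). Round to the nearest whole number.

68

Flow: 50 L/min ÷ 60 = 0.8333 L/s.
Vt = flow × Ti = 0.8333 L/s × 0.63 s × 1000 mL/L = 524.98 mL.
R = (PIP − Pplat)/V̇ = (23 − 16) / 0.8333 = 7.0/0.8333 = 8.4 cmH2O·s/L.
C = Vt/(Pplat − PEEP) = 524.98 / (16 − 6) = 524.98/10.0 = 52.498 mL/cmH2O.
τ = R × C = 8.4 × 0.0525 L/cmH2O = 0.441 s.
Fraction remaining = e^(−Te/τ) = e^(−0.90/0.441) = 0.1299.
Trapped volume = 524.98 × 0.1299 = 68.195 mL.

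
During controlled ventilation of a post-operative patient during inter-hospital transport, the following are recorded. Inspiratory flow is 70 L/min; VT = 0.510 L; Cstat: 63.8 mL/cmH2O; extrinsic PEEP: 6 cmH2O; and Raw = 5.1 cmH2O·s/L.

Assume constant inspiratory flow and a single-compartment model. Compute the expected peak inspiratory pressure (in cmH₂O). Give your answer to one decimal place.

19.9

Flow: 70 L/min ÷ 60 = 1.1667 L/s.
Equation of motion (constant flow): PIP = Vt/C + R·V̇ + PEEP.
PIP = 510/63.8 + 5.1×1.1667 + 6 = 7.994 + 5.95 + 6 = 19.944 cmH2O.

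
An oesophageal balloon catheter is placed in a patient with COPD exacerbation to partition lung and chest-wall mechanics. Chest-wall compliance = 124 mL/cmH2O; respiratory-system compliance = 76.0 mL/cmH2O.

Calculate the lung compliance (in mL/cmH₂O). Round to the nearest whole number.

196

1/CL = 1/Crs − 1/Ccw.
1/CL = 1/76.0 − 1/124 = 0.005093.
CL = 196.35 mL/cmH2O.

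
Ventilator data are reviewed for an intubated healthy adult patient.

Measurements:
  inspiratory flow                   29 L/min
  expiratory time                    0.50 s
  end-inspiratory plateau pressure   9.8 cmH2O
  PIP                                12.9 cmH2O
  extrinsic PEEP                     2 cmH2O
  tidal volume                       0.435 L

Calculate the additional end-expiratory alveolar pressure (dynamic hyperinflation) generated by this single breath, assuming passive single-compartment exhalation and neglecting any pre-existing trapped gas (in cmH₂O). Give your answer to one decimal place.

1.9

Flow: 29 L/min ÷ 60 = 0.4833 L/s.
R = (PIP − Pplat)/V̇ = (12.9 − 9.8) / 0.4833 = 3.1/0.4833 = 6.414 cmH2O·s/L.
C = Vt/(Pplat − PEEP) = 435.0 / (9.8 − 2) = 435.0/7.8 = 55.769 mL/cmH2O.
τ = R × C = 6.414 × 0.05577 L/cmH2O = 0.3577 s.
Fraction remaining = e^(−Te/τ) = e^(−0.50/0.3577) = 0.2471; trapped volume = 435.0 × 0.2471 = 107.49 mL.
Additional alveolar pressure from trapping ≈ V_trapped / C = 107.49 / 55.769 = 1.927 cmH2O.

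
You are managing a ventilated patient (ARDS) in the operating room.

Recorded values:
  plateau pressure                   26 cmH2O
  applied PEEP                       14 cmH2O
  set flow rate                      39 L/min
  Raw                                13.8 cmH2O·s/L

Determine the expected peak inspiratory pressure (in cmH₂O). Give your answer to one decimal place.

35.0

Flow: 39 L/min ÷ 60 = 0.65 L/s.
PIP = Pplat + Raw × flow = 26 + 13.8 × 0.65 = 26 + 8.97 = 34.97 cmH2O.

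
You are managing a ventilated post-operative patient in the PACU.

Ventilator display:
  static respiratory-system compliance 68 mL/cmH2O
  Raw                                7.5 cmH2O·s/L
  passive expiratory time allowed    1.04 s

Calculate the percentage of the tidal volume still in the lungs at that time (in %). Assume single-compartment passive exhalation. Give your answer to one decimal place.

τ = R × C = 7.5 × 68 mL/cmH2O = 7.5 × 0.068 L/cmH2O = 0.51 s.
Passive exhalation: V(t)/V₀ = e^(−t/τ) = e^(−1.04/0.51) = 0.1301.
Fraction remaining = 0.1301 → 13.01%.

13.0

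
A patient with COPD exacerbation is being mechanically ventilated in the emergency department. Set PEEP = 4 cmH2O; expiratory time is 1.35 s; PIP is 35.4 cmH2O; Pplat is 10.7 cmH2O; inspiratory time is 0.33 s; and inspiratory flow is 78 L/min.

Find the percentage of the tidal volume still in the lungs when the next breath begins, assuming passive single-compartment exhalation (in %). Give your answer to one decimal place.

33.0

Flow: 78 L/min ÷ 60 = 1.3 L/s.
Vt = flow × Ti = 1.3 L/s × 0.33 s × 1000 mL/L = 429.0 mL.
R = (PIP − Pplat)/V̇ = (35.4 − 10.7) / 1.3 = 24.7/1.3 = 19.0 cmH2O·s/L.
C = Vt/(Pplat − PEEP) = 429.0 / (10.7 − 4) = 429.0/6.7 = 64.03 mL/cmH2O.
τ = R × C = 19.0 × 0.06403 L/cmH2O = 1.217 s.
Fraction remaining at end-expiration = e^(−Te/τ) = e^(−1.35/1.217) = 0.3298 → 32.98%.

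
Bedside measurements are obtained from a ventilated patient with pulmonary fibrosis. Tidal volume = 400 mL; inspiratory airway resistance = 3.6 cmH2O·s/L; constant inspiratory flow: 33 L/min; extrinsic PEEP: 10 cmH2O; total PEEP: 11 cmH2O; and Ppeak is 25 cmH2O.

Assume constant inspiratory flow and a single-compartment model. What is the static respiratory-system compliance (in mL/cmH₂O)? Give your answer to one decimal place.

33.3

Flow: 33 L/min ÷ 60 = 0.55 L/s.
Total PEEP = 11 cmH2O (set 10 + intrinsic 1); this is the baseline alveolar pressure.
Equation of motion (constant flow): PIP = Vt/C + R·V̇ + PEEP.
Vt/C = PIP − R·V̇ − PEEP = 25 − 3.6×0.55 − 11 = 25 − 1.98 − 11 = 12.02 cmH2O.
C = Vt / 12.02 = 400 / 12.02 = 33.278 mL/cmH2O.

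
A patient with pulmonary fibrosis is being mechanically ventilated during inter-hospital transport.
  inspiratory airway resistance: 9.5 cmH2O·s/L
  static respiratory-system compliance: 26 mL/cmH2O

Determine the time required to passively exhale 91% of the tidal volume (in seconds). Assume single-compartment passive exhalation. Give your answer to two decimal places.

τ = R × C = 9.5 × 26 mL/cmH2O = 9.5 × 0.026 L/cmH2O = 0.247 s.
Exhaled fraction f = 1 − e^(−t/τ) → t = −τ·ln(1 − f) = −0.247·ln(0.09) = 0.5948 s.

0.59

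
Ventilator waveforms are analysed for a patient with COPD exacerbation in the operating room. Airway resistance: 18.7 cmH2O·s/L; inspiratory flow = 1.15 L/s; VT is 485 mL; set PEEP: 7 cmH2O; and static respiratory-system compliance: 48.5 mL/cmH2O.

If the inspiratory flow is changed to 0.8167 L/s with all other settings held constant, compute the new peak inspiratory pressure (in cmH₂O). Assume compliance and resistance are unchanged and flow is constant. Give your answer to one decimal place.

PIP = Vt/C + R·V̇ + PEEP (constant-flow equation of motion).
Only the resistive term changes: ΔPIP = R × ΔV̇ = 18.7 × (0.8167 − 1.15) = 18.7 × -0.3333 = -6.233 cmH2O.
Original PIP = 485/48.5 + 18.7×1.15 + 7 = 38.505 cmH2O; new PIP = 38.505 + (-6.233) = 32.272 cmH2O.

32.3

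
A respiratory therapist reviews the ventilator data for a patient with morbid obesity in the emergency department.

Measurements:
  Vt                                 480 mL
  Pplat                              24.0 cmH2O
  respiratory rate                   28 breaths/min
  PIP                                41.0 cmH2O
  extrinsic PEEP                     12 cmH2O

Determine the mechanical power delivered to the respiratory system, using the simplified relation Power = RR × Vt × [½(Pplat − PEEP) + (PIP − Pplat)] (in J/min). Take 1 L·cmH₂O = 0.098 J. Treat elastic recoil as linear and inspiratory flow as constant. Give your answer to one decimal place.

30.3

Per-breath work = Vt × [½(Pplat−PEEP) + (PIP−Pplat)] = 0.480 × [0.5×12.0 + 17.0] = 0.480 × 23.0 = 11.04 L·cmH2O.
Power = 28 × 11.04 = 309.12 L·cmH2O/min.
× 0.098 J/(L·cmH2O) → 30.294 J/min.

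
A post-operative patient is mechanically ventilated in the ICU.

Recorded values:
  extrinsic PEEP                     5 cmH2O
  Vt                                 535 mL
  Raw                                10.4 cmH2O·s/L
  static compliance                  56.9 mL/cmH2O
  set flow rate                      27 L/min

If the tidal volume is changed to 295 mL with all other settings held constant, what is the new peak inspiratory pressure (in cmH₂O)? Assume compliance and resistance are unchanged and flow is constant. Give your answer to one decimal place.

14.9

Flow: 27 L/min ÷ 60 = 0.45 L/s.
PIP = Vt/C + R·V̇ + PEEP (constant-flow equation of motion).
Only the elastic term changes: ΔPIP = ΔVt / C = (295 − 535) / 56.9 = -4.218 cmH2O.
Original PIP = 535/56.9 + 10.4×0.45 + 5 = 19.082 cmH2O; new PIP = 19.082 + (-4.218) = 14.864 cmH2O.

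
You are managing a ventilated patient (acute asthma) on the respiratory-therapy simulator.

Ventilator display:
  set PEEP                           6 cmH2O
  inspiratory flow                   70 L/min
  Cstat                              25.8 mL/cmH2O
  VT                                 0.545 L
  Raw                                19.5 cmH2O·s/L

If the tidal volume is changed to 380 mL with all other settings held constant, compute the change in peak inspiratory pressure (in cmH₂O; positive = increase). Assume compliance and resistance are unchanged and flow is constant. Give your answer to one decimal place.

PIP = Vt/C + R·V̇ + PEEP (constant-flow equation of motion).
Only the elastic term changes: ΔPIP = ΔVt / C = (380 − 545) / 25.8 = -6.395 cmH2O.

-6.4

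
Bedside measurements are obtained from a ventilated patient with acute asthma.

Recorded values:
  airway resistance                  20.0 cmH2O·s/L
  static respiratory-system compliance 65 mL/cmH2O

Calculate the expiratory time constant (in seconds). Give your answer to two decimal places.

τ = R × C = 20.0 × 65 mL/cmH2O = 20.0 × 0.065 L/cmH2O = 1.3 s.

1.30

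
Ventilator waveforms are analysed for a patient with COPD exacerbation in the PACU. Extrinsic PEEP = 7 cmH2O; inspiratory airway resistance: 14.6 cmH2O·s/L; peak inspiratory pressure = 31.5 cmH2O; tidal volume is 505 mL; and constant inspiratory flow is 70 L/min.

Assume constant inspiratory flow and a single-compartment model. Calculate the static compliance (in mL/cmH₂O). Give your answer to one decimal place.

67.6

Flow: 70 L/min ÷ 60 = 1.1667 L/s.
Equation of motion (constant flow): PIP = Vt/C + R·V̇ + PEEP.
Vt/C = PIP − R·V̇ − PEEP = 31.5 − 14.6×1.1667 − 7 = 31.5 − 17.034 − 7 = 7.466 cmH2O.
C = Vt / 7.466 = 505 / 7.466 = 67.64 mL/cmH2O.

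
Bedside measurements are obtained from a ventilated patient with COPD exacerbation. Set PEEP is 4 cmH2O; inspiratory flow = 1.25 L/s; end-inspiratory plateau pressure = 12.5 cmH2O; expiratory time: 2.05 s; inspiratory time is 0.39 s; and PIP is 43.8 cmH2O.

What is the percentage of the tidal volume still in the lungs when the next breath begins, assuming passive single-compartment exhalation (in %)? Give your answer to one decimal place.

24.0

Vt = flow × Ti = 1.25 L/s × 0.39 s × 1000 mL/L = 487.5 mL.
R = (PIP − Pplat)/V̇ = (43.8 − 12.5) / 1.25 = 31.3/1.25 = 25.04 cmH2O·s/L.
C = Vt/(Pplat − PEEP) = 487.5 / (12.5 − 4) = 487.5/8.5 = 57.353 mL/cmH2O.
τ = R × C = 25.04 × 0.05735 L/cmH2O = 1.436 s.
Fraction remaining at end-expiration = e^(−Te/τ) = e^(−2.05/1.436) = 0.2399 → 23.99%.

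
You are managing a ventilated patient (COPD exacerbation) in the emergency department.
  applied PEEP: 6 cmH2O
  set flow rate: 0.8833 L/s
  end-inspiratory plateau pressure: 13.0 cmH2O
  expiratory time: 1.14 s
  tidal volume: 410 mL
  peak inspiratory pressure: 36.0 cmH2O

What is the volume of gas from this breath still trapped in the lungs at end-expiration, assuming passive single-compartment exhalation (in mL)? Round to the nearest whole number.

194

R = (PIP − Pplat)/V̇ = (36.0 − 13.0) / 0.8833 = 23.0/0.8833 = 26.039 cmH2O·s/L.
C = Vt/(Pplat − PEEP) = 410.0 / (13.0 − 6) = 410.0/7.0 = 58.571 mL/cmH2O.
τ = R × C = 26.039 × 0.05857 L/cmH2O = 1.525 s.
Fraction remaining = e^(−Te/τ) = e^(−1.14/1.525) = 0.4735.
Trapped volume = 410.0 × 0.4735 = 194.14 mL.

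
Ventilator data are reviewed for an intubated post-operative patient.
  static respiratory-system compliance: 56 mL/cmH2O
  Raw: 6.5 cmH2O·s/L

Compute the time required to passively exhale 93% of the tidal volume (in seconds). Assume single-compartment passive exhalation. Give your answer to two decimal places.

0.97

τ = R × C = 6.5 × 56 mL/cmH2O = 6.5 × 0.056 L/cmH2O = 0.364 s.
Exhaled fraction f = 1 − e^(−t/τ) → t = −τ·ln(1 − f) = −0.364·ln(0.07) = 0.968 s.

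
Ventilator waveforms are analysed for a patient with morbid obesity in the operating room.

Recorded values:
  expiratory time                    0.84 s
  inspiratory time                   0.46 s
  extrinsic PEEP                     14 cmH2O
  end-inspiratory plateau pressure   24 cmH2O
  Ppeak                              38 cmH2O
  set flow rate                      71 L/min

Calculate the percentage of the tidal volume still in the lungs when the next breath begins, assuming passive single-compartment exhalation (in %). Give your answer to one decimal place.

27.1

Flow: 71 L/min ÷ 60 = 1.1833 L/s.
Vt = flow × Ti = 1.1833 L/s × 0.46 s × 1000 mL/L = 544.32 mL.
R = (PIP − Pplat)/V̇ = (38 − 24) / 1.1833 = 14.0/1.1833 = 11.831 cmH2O·s/L.
C = Vt/(Pplat − PEEP) = 544.32 / (24 − 14) = 544.32/10.0 = 54.432 mL/cmH2O.
τ = R × C = 11.831 × 0.05443 L/cmH2O = 0.644 s.
Fraction remaining at end-expiration = e^(−Te/τ) = e^(−0.84/0.644) = 0.2713 → 27.13%.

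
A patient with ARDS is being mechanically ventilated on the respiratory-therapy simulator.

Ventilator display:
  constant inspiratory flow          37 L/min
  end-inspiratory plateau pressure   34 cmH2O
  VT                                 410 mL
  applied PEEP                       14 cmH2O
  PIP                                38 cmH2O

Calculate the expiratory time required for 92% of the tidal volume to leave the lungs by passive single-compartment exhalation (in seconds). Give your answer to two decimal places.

Flow: 37 L/min ÷ 60 = 0.6167 L/s.
R = (PIP − Pplat)/V̇ = (38 − 34) / 0.6167 = 4.0/0.6167 = 6.486 cmH2O·s/L.
C = Vt/(Pplat − PEEP) = 410.0 / (34 − 14) = 410.0/20.0 = 20.5 mL/cmH2O.
τ = R × C = 6.486 × 0.0205 L/cmH2O = 0.133 s.
t = −τ·ln(1 − 0.92) = −0.133·ln(0.08) = 0.3359 s.

0.34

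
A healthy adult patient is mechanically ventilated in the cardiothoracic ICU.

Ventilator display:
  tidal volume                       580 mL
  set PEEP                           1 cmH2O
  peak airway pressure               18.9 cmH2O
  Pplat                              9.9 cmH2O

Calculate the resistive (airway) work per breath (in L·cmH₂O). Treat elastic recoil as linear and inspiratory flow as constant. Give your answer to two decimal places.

With constant inspiratory flow the resistive pressure is constant at PIP − Pplat = 18.9 − 9.9 = 9.0 cmH2O, so resistive work = 9.0 × 0.580 = 5.22 L·cmH2O.

5.22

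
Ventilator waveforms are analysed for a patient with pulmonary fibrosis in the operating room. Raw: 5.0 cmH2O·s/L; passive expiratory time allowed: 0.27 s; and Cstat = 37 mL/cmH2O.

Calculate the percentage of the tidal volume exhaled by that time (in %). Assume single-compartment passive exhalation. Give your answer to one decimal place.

τ = R × C = 5.0 × 37 mL/cmH2O = 5.0 × 0.037 L/cmH2O = 0.185 s.
Passive exhalation: V(t)/V₀ = e^(−t/τ) = e^(−0.27/0.185) = 0.2324.
Fraction exhaled = 1 − 0.2324 = 0.7676 → 76.76%.

76.8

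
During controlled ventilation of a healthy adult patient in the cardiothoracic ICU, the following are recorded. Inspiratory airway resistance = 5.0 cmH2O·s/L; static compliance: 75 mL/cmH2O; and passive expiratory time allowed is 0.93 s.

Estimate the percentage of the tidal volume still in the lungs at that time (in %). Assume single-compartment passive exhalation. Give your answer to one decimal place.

τ = R × C = 5.0 × 75 mL/cmH2O = 5.0 × 0.075 L/cmH2O = 0.375 s.
Passive exhalation: V(t)/V₀ = e^(−t/τ) = e^(−0.93/0.375) = 0.08374.
Fraction remaining = 0.08374 → 8.374%.

8.4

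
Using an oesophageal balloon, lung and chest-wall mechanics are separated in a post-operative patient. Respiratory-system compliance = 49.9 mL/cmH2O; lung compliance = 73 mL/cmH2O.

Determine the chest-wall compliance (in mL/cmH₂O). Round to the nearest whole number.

1/Ccw = 1/Crs − 1/CL.
1/Ccw = 1/49.9 − 1/73 = 0.006341.
Ccw = 157.7 mL/cmH2O.

158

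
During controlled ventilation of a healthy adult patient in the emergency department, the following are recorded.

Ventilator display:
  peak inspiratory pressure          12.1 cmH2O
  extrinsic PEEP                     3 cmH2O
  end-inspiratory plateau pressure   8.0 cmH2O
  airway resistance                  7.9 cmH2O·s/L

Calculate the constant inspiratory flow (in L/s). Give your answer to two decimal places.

flow = (PIP − Pplat) / Raw = 4.1 / 7.9 = 0.519 L/s.

0.52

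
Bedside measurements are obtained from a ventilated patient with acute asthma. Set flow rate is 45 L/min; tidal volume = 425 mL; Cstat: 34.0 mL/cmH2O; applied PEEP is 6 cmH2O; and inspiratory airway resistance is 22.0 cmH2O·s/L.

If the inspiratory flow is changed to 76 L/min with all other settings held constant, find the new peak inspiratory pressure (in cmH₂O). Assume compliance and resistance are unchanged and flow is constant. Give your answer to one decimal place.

46.4

Flow: 45 L/min ÷ 60 = 0.75 L/s.
New flow: 76 L/min ÷ 60 = 1.2667 L/s.
PIP = Vt/C + R·V̇ + PEEP (constant-flow equation of motion).
Only the resistive term changes: ΔPIP = R × ΔV̇ = 22.0 × (1.2667 − 0.75) = 22.0 × 0.5167 = 11.367 cmH2O.
Original PIP = 425/34.0 + 22.0×0.75 + 6 = 35.0 cmH2O; new PIP = 35.0 + (11.367) = 46.367 cmH2O.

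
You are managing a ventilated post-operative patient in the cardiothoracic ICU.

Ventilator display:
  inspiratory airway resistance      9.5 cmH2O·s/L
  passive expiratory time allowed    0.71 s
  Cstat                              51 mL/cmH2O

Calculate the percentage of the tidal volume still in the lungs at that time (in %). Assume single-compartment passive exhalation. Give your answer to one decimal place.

τ = R × C = 9.5 × 51 mL/cmH2O = 9.5 × 0.051 L/cmH2O = 0.4845 s.
Passive exhalation: V(t)/V₀ = e^(−t/τ) = e^(−0.71/0.4845) = 0.231.
Fraction remaining = 0.231 → 23.1%.

23.1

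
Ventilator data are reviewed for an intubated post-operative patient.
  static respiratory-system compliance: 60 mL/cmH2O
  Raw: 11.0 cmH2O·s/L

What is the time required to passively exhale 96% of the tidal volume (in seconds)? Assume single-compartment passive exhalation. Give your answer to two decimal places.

2.12

τ = R × C = 11.0 × 60 mL/cmH2O = 11.0 × 0.060 L/cmH2O = 0.66 s.
Exhaled fraction f = 1 − e^(−t/τ) → t = −τ·ln(1 − f) = −0.66·ln(0.04) = 2.124 s.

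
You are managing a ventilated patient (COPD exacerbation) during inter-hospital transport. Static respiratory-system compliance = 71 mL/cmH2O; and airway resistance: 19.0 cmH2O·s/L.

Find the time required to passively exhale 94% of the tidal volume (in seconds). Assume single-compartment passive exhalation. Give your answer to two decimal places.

3.80

τ = R × C = 19.0 × 71 mL/cmH2O = 19.0 × 0.071 L/cmH2O = 1.349 s.
Exhaled fraction f = 1 − e^(−t/τ) → t = −τ·ln(1 − f) = −1.349·ln(0.06) = 3.795 s.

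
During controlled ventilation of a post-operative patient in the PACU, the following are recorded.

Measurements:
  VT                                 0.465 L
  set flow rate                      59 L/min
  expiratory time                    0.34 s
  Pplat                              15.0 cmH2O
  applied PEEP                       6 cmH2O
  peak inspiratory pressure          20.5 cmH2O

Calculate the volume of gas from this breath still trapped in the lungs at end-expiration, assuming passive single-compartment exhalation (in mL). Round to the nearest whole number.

143

Flow: 59 L/min ÷ 60 = 0.9833 L/s.
R = (PIP − Pplat)/V̇ = (20.5 − 15.0) / 0.9833 = 5.5/0.9833 = 5.593 cmH2O·s/L.
C = Vt/(Pplat − PEEP) = 465.0 / (15.0 − 6) = 465.0/9.0 = 51.667 mL/cmH2O.
τ = R × C = 5.593 × 0.05167 L/cmH2O = 0.289 s.
Fraction remaining = e^(−Te/τ) = e^(−0.34/0.289) = 0.3084.
Trapped volume = 465.0 × 0.3084 = 143.41 mL.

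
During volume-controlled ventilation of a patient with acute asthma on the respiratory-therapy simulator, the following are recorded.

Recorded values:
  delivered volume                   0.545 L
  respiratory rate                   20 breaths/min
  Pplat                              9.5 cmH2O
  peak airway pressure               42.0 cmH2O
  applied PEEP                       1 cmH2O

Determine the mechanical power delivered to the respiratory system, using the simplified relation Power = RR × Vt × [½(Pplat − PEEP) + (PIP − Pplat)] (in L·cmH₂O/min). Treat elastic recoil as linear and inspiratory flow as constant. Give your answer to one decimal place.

400.6

Per-breath work = Vt × [½(Pplat−PEEP) + (PIP−Pplat)] = 0.545 × [0.5×8.5 + 32.5] = 0.545 × 36.75 = 20.029 L·cmH2O.
Power = 20 × 20.029 = 400.58 L·cmH2O/min.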